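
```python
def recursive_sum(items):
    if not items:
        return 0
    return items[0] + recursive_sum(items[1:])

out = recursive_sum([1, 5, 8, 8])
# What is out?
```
Call trace:
recursive_sum(items=[1, 5, 8, 8])
  recursive_sum(items=[5, 8, 8])
    recursive_sum(items=[8, 8])
      recursive_sum(items=[8])
        recursive_sum(items=[])
        -> return 0
      -> return 8
    -> return 16
  -> return 21
-> return 22

Final answer: 22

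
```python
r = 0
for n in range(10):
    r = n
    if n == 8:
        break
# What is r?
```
Trace:
  r=0
  r=0, n=0
  r=1, n=1
  r=2, n=2
  r=3, n=3
  r=4, n=4
  r=5, n=5
  r=6, n=6
  r=7, n=7
  r=8, n=8

Final answer: 8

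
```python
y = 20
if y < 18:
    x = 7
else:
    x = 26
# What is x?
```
Trace:
  y=20
  y=20, x=26

Final answer: 26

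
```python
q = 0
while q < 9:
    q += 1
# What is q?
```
Trace:
  q=0
  q=1
  q=2
  q=3
  q=4
  q=5
  q=6
  q=7
  q=8
  q=9

Final answer: 9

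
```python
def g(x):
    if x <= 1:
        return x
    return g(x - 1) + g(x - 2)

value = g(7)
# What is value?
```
Call trace (a repeated sub-call is expanded the first time; later identical calls just restate its return value):
g(x=7)
  g(x=6)
    g(x=5)
      g(x=4)
        g(x=3)
          g(x=2)
            g(x=1)
            -> return 1
            g(x=0)
            -> return 0
          -> return 1
          g(x=1)
          -> return 1
        -> return 2
        g(x=2) -> return 1  (same call as traced above)
      -> return 3
      g(x=3) -> return 2  (same call as traced above)
    -> return 5
    g(x=4) -> return 3  (same call as traced above)
  -> return 8
  g(x=5) -> return 5  (same call as traced above)
-> return 13

Final answer: 13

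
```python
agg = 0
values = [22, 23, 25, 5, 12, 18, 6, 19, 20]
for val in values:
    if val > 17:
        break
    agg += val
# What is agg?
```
Trace:
  agg=0
  agg=0, val=22

Final answer: 0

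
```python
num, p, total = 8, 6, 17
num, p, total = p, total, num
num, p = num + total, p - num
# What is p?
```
Trace:
  num=8, p=6, total=17
  num=6, p=17, total=8
  num=14, p=11, total=8

Final answer: 11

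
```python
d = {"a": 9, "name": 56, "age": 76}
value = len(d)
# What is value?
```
Trace:
  d={'a': 9, 'name': 56, 'age': 76}
  d={'a': 9, 'name': 56, 'age': 76}, value=3

Final answer: 3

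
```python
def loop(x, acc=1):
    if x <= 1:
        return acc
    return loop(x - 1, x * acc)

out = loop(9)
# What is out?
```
Call trace:
loop(x=9, acc=1)
  loop(x=8, acc=9)
    loop(x=7, acc=72)
      loop(x=6, acc=504)
        loop(x=5, acc=3024)
          loop(x=4, acc=15120)
            loop(x=3, acc=60480)
              loop(x=2, acc=181440)
                loop(x=1, acc=362880)
                -> return 362880
              -> return 362880
            -> return 362880
          -> return 362880
        -> return 362880
      -> return 362880
    -> return 362880
  -> return 362880
-> return 362880

Final answer: 362880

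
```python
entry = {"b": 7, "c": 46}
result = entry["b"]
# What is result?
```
Trace:
  entry={'b': 7, 'c': 46}
  entry={'b': 7, 'c': 46}, result=7

Final answer: 7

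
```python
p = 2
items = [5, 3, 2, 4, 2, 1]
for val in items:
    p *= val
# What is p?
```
Trace:
  p=2
  p=10, val=5
  p=30, val=3
  p=60, val=2
  p=240, val=4
  p=480, val=2
  p=480, val=1

Final answer: 480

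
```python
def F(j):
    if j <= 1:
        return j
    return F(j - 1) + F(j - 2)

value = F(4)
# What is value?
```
Call trace (a repeated sub-call is expanded the first time; later identical calls just restate its return value):
F(j=4)
  F(j=3)
    F(j=2)
      F(j=1)
      -> return 1
      F(j=0)
      -> return 0
    -> return 1
    F(j=1)
    -> return 1
  -> return 2
  F(j=2) -> return 1  (same call as traced above)
-> return 3

Final answer: 3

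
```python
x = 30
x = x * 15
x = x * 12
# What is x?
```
Trace:
  x=30
  x=450
  x=5400

Final answer: 5400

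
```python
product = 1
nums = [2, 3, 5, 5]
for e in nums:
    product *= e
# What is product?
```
Trace:
  product=1
  product=2, e=2
  product=6, e=3
  product=30, e=5
  product=150, e=5

Final answer: 150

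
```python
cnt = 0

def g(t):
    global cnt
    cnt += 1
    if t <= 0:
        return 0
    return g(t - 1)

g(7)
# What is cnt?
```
Call trace:
g(t=7)
  g(t=6)
    g(t=5)
      g(t=4)
        g(t=3)
          g(t=2)
            g(t=1)
              g(t=0)
              -> return 0
            -> return 0
          -> return 0
        -> return 0
      -> return 0
    -> return 0
  -> return 0
-> return 0

cnt is incremented once per call. g is entered once for each t = 7, 6, 5, 4, 3, 2, 1, 0 (the t <= 0 call returns without recursing), i.e. 7 + 1 calls.
cnt = 8

Final answer: 8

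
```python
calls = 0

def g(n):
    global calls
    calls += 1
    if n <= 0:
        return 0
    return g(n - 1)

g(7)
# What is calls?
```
Call trace:
g(n=7)
  g(n=6)
    g(n=5)
      g(n=4)
        g(n=3)
          g(n=2)
            g(n=1)
              g(n=0)
              -> return 0
            -> return 0
          -> return 0
        -> return 0
      -> return 0
    -> return 0
  -> return 0
-> return 0

calls is incremented once per call. g is entered once for each n = 7, 6, 5, 4, 3, 2, 1, 0 (the n <= 0 call returns without recursing), i.e. 7 + 1 calls.
calls = 8

Final answer: 8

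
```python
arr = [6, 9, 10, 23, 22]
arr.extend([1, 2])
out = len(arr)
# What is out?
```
Trace:
  arr=[6, 9, 10, 23, 22]
  arr=[6, 9, 10, 23, 22, 1, 2]
  arr=[6, 9, 10, 23, 22, 1, 2], out=7

Final answer: 7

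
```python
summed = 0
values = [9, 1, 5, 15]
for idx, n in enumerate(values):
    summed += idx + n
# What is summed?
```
Trace:
  summed=0
  summed=9, idx=0, n=9
  summed=11, idx=1, n=1
  summed=18, idx=2, n=5
  summed=36, idx=3, n=15

Final answer: 36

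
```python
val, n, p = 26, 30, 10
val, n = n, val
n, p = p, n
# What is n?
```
Trace:
  val=26, n=30, p=10
  val=30, n=26, p=10
  val=30, n=10, p=26

Final answer: 10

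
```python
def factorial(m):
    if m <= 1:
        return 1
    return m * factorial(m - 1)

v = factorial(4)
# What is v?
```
Call trace:
factorial(m=4)
  factorial(m=3)
    factorial(m=2)
      factorial(m=1)
      -> return 1
    -> return 2
  -> return 6
-> return 24

Final answer: 24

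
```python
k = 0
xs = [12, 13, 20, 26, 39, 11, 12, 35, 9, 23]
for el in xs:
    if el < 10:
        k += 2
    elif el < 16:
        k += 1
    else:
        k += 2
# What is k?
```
Trace:
  k=0
  k=1, el=12
  k=2, el=13
  k=4, el=20
  k=6, el=26
  k=8, el=39
  k=9, el=11
  k=10, el=12
  k=12, el=35
  k=14, el=9
  k=16, el=23

Final answer: 16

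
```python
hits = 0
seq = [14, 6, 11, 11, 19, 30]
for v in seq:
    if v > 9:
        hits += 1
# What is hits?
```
Trace:
  hits=0
  hits=1, v=14
  hits=1, v=6
  hits=2, v=11
  hits=3, v=11
  hits=4, v=19
  hits=5, v=30

Final answer: 5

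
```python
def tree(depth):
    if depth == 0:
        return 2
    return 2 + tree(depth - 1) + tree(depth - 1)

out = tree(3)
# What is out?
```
Call trace (a repeated sub-call is expanded the first time; later identical calls just restate its return value):
tree(depth=3)
  tree(depth=2)
    tree(depth=1)
      tree(depth=0)
      -> return 2
      tree(depth=0)
      -> return 2
    -> return 6
    tree(depth=1) -> return 6  (same call as traced above)
  -> return 14
  tree(depth=2) -> return 14  (same call as traced above)
-> return 30

Final answer: 30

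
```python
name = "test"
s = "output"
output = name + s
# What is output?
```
Trace:
  name='test'
  name='test', s='output'
  name='test', s='output', output='testoutput'

Final answer: 'testoutput'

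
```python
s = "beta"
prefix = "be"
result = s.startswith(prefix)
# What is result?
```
Trace:
  s='beta'
  s='beta', prefix='be'
  s='beta', prefix='be', result=True

Final answer: True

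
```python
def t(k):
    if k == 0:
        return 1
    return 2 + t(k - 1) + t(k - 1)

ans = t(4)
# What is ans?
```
Call trace (a repeated sub-call is expanded the first time; later identical calls just restate its return value):
t(k=4)
  t(k=3)
    t(k=2)
      t(k=1)
        t(k=0)
        -> return 1
        t(k=0)
        -> return 1
      -> return 4
      t(k=1) -> return 4  (same call as traced above)
    -> return 10
    t(k=2) -> return 10  (same call as traced above)
  -> return 22
  t(k=3) -> return 22  (same call as traced above)
-> return 46

Final answer: 46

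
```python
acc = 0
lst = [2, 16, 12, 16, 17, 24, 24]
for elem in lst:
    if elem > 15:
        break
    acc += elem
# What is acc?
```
Trace:
  acc=0
  acc=2, elem=2
  acc=2, elem=16

Final answer: 2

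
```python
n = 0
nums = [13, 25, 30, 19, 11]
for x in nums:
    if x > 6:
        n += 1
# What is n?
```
Trace:
  n=0
  n=1, x=13
  n=2, x=25
  n=3, x=30
  n=4, x=19
  n=5, x=11

Final answer: 5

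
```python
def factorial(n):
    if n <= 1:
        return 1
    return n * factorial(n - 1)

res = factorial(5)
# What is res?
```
Call trace:
factorial(n=5)
  factorial(n=4)
    factorial(n=3)
      factorial(n=2)
        factorial(n=1)
        -> return 1
      -> return 2
    -> return 6
  -> return 24
-> return 120

Final answer: 120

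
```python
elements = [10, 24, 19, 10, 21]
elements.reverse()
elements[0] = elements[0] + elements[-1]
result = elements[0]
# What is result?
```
Trace:
  elements=[10, 24, 19, 10, 21]
  elements=[21, 10, 19, 24, 10]
  elements=[31, 10, 19, 24, 10]
  elements=[31, 10, 19, 24, 10], result=31

Final answer: 31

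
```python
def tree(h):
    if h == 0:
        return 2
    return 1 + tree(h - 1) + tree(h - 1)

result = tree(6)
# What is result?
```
Call trace (a repeated sub-call is expanded the first time; later identical calls just restate its return value):
tree(h=6)
  tree(h=5)
    tree(h=4)
      tree(h=3)
        tree(h=2)
          tree(h=1)
            tree(h=0)
            -> return 2
            tree(h=0)
            -> return 2
          -> return 5
          tree(h=1) -> return 5  (same call as traced above)
        -> return 11
        tree(h=2) -> return 11  (same call as traced above)
      -> return 23
      tree(h=3) -> return 23  (same call as traced above)
    -> return 47
    tree(h=4) -> return 47  (same call as traced above)
  -> return 95
  tree(h=5) -> return 95  (same call as traced above)
-> return 191

Final answer: 191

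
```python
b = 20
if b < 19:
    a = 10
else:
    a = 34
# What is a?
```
Trace:
  b=20
  b=20, a=34

Final answer: 34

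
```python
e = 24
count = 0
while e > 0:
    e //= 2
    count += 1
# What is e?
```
Trace:
  e=24
  e=24, count=0
  e=12, count=1
  e=6, count=2
  e=3, count=3
  e=1, count=4
  e=0, count=5

Final answer: 0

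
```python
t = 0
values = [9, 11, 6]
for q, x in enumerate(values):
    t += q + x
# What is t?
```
Trace:
  t=0
  t=9, q=0, x=9
  t=21, q=1, x=11
  t=29, q=2, x=6

Final answer: 29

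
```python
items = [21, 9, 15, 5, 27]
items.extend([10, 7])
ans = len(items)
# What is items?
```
Trace:
  items=[21, 9, 15, 5, 27]
  items=[21, 9, 15, 5, 27, 10, 7]
  items=[21, 9, 15, 5, 27, 10, 7], ans=7

Final answer: [21, 9, 15, 5, 27, 10, 7]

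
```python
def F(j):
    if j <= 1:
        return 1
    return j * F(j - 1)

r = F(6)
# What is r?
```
Call trace:
F(j=6)
  F(j=5)
    F(j=4)
      F(j=3)
        F(j=2)
          F(j=1)
          -> return 1
        -> return 2
      -> return 6
    -> return 24
  -> return 120
-> return 720

Final answer: 720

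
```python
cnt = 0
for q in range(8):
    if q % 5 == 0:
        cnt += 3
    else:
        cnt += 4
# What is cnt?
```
Trace:
  cnt=0
  cnt=3, q=0
  cnt=7, q=1
  cnt=11, q=2
  cnt=15, q=3
  cnt=19, q=4
  cnt=22, q=5
  cnt=26, q=6
  cnt=30, q=7

Final answer: 30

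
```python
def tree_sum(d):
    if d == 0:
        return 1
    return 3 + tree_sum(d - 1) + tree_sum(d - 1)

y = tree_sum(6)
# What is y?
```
Call trace (a repeated sub-call is expanded the first time; later identical calls just restate its return value):
tree_sum(d=6)
  tree_sum(d=5)
    tree_sum(d=4)
      tree_sum(d=3)
        tree_sum(d=2)
          tree_sum(d=1)
            tree_sum(d=0)
            -> return 1
            tree_sum(d=0)
            -> return 1
          -> return 5
          tree_sum(d=1) -> return 5  (same call as traced above)
        -> return 13
        tree_sum(d=2) -> return 13  (same call as traced above)
      -> return 29
      tree_sum(d=3) -> return 29  (same call as traced above)
    -> return 61
    tree_sum(d=4) -> return 61  (same call as traced above)
  -> return 125
  tree_sum(d=5) -> return 125  (same call as traced above)
-> return 253

Final answer: 253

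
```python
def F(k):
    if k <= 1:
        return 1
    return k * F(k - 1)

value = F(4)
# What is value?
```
Call trace:
F(k=4)
  F(k=3)
    F(k=2)
      F(k=1)
      -> return 1
    -> return 2
  -> return 6
-> return 24

Final answer: 24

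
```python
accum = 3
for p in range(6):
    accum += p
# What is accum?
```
Trace:
  accum=3
  accum=3, p=0
  accum=4, p=1
  accum=6, p=2
  accum=9, p=3
  accum=13, p=4
  accum=18, p=5

Final answer: 18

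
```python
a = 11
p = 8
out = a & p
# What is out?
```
Trace:
  a=11
  a=11, p=8
  a=11, p=8, out=8

Final answer: 8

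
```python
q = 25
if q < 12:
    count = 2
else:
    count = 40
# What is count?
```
Trace:
  q=25
  q=25, count=40

Final answer: 40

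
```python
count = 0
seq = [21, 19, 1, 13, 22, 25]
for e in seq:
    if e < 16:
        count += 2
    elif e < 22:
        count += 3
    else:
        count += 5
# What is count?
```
Trace:
  count=0
  count=3, e=21
  count=6, e=19
  count=8, e=1
  count=10, e=13
  count=15, e=22
  count=20, e=25

Final answer: 20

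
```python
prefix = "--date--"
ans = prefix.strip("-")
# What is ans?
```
Trace:
  prefix='--date--'
  prefix='--date--', ans='date'

Final answer: 'date'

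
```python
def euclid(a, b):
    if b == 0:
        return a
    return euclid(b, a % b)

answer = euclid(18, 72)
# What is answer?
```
Call trace:
euclid(a=18, b=72)
  euclid(a=72, b=18)
    euclid(a=18, b=0)
    -> return 18
  -> return 18
-> return 18

Final answer: 18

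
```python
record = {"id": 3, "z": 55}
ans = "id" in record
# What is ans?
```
Trace:
  record={'id': 3, 'z': 55}
  record={'id': 3, 'z': 55}, ans=True

Final answer: True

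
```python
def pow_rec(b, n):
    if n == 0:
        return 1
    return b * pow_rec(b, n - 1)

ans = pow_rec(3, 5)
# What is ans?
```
Call trace:
pow_rec(b=3, n=5)
  pow_rec(b=3, n=4)
    pow_rec(b=3, n=3)
      pow_rec(b=3, n=2)
        pow_rec(b=3, n=1)
          pow_rec(b=3, n=0)
          -> return 1
        -> return 3
      -> return 9
    -> return 27
  -> return 81
-> return 243

Final answer: 243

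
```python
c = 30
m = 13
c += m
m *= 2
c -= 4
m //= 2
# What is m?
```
Trace:
  c=30
  c=30, m=13
  c=43, m=13
  c=43, m=26
  c=39, m=26
  c=39, m=13

Final answer: 13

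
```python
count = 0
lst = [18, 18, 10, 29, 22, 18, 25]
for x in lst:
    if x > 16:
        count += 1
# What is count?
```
Trace:
  count=0
  count=1, x=18
  count=2, x=18
  count=2, x=10
  count=3, x=29
  count=4, x=22
  count=5, x=18
  count=6, x=25

Final answer: 6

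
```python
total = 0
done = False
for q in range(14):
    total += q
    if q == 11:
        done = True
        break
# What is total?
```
Trace:
  total=0
  total=0, done=False
  total=0, done=False, q=0
  total=1, done=False, q=1
  total=3, done=False, q=2
  total=6, done=False, q=3
  total=10, done=False, q=4
  total=15, done=False, q=5
  total=21, done=False, q=6
  total=28, done=False, q=7
  total=36, done=False, q=8
  total=45, done=False, q=9
  total=55, done=False, q=10
  total=66, done=True, q=11

Final answer: 66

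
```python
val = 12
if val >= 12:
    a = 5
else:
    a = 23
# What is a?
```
Trace:
  val=12
  val=12, a=5

Final answer: 5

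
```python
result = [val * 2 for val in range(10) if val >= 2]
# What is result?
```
Trace:
  val=0
  val=1
  val=2
  val=3
  val=4
  val=5
  val=6
  val=7
  val=8
  val=9
  result=[4, 6, 8, 10, 12, 14, 16, 18]

Final answer: [4, 6, 8, 10, 12, 14, 16, 18]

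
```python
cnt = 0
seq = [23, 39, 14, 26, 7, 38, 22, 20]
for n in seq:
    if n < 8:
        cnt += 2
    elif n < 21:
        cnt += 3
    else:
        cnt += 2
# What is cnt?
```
Trace:
  cnt=0
  cnt=2, n=23
  cnt=4, n=39
  cnt=7, n=14
  cnt=9, n=26
  cnt=11, n=7
  cnt=13, n=38
  cnt=15, n=22
  cnt=18, n=20

Final answer: 18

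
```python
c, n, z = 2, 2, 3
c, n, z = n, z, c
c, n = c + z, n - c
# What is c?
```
Trace:
  c=2, n=2, z=3
  c=2, n=3, z=2
  c=4, n=1, z=2

Final answer: 4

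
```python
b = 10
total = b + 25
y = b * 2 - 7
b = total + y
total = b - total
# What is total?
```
Trace:
  b=10
  b=10, total=35
  b=10, total=35, y=13
  b=48, total=35, y=13
  b=48, total=13, y=13

Final answer: 13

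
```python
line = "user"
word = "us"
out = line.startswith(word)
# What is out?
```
Trace:
  line='user'
  line='user', word='us'
  line='user', word='us', out=True

Final answer: True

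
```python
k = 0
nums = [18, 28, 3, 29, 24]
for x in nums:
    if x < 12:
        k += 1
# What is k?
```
Trace:
  k=0
  k=0, x=18
  k=0, x=28
  k=1, x=3
  k=1, x=29
  k=1, x=24

Final answer: 1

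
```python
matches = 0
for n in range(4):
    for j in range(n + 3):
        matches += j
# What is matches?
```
Trace:
  matches=0
  matches=0, n=0, j=0
  matches=1, n=0, j=1
  matches=3, n=0, j=2
  matches=3, n=1, j=0
  matches=4, n=1, j=1
  matches=6, n=1, j=2
  matches=9, n=1, j=3
  matches=9, n=2, j=0
  matches=10, n=2, j=1
  matches=12, n=2, j=2
  matches=15, n=2, j=3
  matches=19, n=2, j=4
  matches=19, n=3, j=0
  matches=20, n=3, j=1
  matches=22, n=3, j=2
  matches=25, n=3, j=3
  matches=29, n=3, j=4
  matches=34, n=3, j=5

Final answer: 34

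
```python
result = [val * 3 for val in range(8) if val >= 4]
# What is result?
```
Trace:
  val=0
  val=1
  val=2
  val=3
  val=4
  val=5
  val=6
  val=7
  result=[12, 15, 18, 21]

Final answer: [12, 15, 18, 21]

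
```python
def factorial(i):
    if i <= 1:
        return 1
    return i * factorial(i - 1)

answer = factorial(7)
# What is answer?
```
Call trace:
factorial(i=7)
  factorial(i=6)
    factorial(i=5)
      factorial(i=4)
        factorial(i=3)
          factorial(i=2)
            factorial(i=1)
            -> return 1
          -> return 2
        -> return 6
      -> return 24
    -> return 120
  -> return 720
-> return 5040

Final answer: 5040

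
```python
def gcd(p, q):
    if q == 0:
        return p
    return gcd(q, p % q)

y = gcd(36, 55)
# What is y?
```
Call trace:
gcd(p=36, q=55)
  gcd(p=55, q=36)
    gcd(p=36, q=19)
      gcd(p=19, q=17)
        gcd(p=17, q=2)
          gcd(p=2, q=1)
            gcd(p=1, q=0)
            -> return 1
          -> return 1
        -> return 1
      -> return 1
    -> return 1
  -> return 1
-> return 1

Final answer: 1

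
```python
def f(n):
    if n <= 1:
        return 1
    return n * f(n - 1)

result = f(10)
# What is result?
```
Call trace:
f(n=10)
  f(n=9)
    f(n=8)
      f(n=7)
        f(n=6)
          f(n=5)
            f(n=4)
              f(n=3)
                f(n=2)
                  f(n=1)
                  -> return 1
                -> return 2
              -> return 6
            -> return 24
          -> return 120
        -> return 720
      -> return 5040
    -> return 40320
  -> return 362880
-> return 3628800

Final answer: 3628800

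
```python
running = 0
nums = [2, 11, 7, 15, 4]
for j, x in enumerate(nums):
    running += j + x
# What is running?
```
Trace:
  running=0
  running=2, j=0, x=2
  running=14, j=1, x=11
  running=23, j=2, x=7
  running=41, j=3, x=15
  running=49, j=4, x=4

Final answer: 49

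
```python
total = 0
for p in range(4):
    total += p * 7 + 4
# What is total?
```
Trace:
  total=0
  total=4, p=0
  total=15, p=1
  total=33, p=2
  total=58, p=3

Final answer: 58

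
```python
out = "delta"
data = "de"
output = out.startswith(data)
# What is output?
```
Trace:
  out='delta'
  out='delta', data='de'
  out='delta', data='de', output=True

Final answer: True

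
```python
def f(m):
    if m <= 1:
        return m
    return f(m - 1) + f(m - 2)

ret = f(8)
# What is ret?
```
Call trace (a repeated sub-call is expanded the first time; later identical calls just restate its return value):
f(m=8)
  f(m=7)
    f(m=6)
      f(m=5)
        f(m=4)
          f(m=3)
            f(m=2)
              f(m=1)
              -> return 1
              f(m=0)
              -> return 0
            -> return 1
            f(m=1)
            -> return 1
          -> return 2
          f(m=2) -> return 1  (same call as traced above)
        -> return 3
        f(m=3) -> return 2  (same call as traced above)
      -> return 5
      f(m=4) -> return 3  (same call as traced above)
    -> return 8
    f(m=5) -> return 5  (same call as traced above)
  -> return 13
  f(m=6) -> return 8  (same call as traced above)
-> return 21

Final answer: 21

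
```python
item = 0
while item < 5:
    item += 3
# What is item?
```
Trace:
  item=0
  item=3
  item=6

Final answer: 6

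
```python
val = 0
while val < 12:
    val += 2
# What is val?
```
Trace:
  val=0
  val=2
  val=4
  val=6
  val=8
  val=10
  val=12

Final answer: 12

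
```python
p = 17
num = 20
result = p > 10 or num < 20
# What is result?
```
Trace:
  p=17
  p=17, num=20
  p=17, num=20, result=True

Final answer: True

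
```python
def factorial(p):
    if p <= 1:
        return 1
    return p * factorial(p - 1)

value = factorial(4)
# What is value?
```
Call trace:
factorial(p=4)
  factorial(p=3)
    factorial(p=2)
      factorial(p=1)
      -> return 1
    -> return 2
  -> return 6
-> return 24

Final answer: 24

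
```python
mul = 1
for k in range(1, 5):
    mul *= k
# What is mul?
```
Trace:
  mul=1
  mul=1, k=1
  mul=2, k=2
  mul=6, k=3
  mul=24, k=4

Final answer: 24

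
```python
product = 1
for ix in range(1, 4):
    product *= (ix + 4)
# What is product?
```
Trace:
  product=1
  product=5, ix=1
  product=30, ix=2
  product=210, ix=3

Final answer: 210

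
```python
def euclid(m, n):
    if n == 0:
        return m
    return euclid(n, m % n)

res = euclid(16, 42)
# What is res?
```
Call trace:
euclid(m=16, n=42)
  euclid(m=42, n=16)
    euclid(m=16, n=10)
      euclid(m=10, n=6)
        euclid(m=6, n=4)
          euclid(m=4, n=2)
            euclid(m=2, n=0)
            -> return 2
          -> return 2
        -> return 2
      -> return 2
    -> return 2
  -> return 2
-> return 2

Final answer: 2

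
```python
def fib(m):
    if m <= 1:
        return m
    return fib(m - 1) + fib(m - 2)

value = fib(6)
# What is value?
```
Call trace (a repeated sub-call is expanded the first time; later identical calls just restate its return value):
fib(m=6)
  fib(m=5)
    fib(m=4)
      fib(m=3)
        fib(m=2)
          fib(m=1)
          -> return 1
          fib(m=0)
          -> return 0
        -> return 1
        fib(m=1)
        -> return 1
      -> return 2
      fib(m=2) -> return 1  (same call as traced above)
    -> return 3
    fib(m=3) -> return 2  (same call as traced above)
  -> return 5
  fib(m=4) -> return 3  (same call as traced above)
-> return 8

Final answer: 8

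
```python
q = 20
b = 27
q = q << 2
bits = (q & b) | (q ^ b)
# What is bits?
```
Trace:
  q=20
  q=20, b=27
  q=80, b=27
  q=80, b=27, bits=91

Final answer: 91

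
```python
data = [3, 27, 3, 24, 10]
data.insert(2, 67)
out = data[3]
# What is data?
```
Trace:
  data=[3, 27, 3, 24, 10]
  data=[3, 27, 67, 3, 24, 10]
  data=[3, 27, 67, 3, 24, 10], out=3

Final answer: [3, 27, 67, 3, 24, 10]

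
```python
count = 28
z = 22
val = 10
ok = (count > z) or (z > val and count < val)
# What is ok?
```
Trace:
  count=28
  count=28, z=22
  count=28, z=22, val=10
  count=28, z=22, val=10, ok=True

Final answer: True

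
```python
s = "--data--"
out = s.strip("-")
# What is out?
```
Trace:
  s='--data--'
  s='--data--', out='data'

Final answer: 'data'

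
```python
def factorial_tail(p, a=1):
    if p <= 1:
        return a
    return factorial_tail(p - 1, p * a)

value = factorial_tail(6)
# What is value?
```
Call trace:
factorial_tail(p=6, a=1)
  factorial_tail(p=5, a=6)
    factorial_tail(p=4, a=30)
      factorial_tail(p=3, a=120)
        factorial_tail(p=2, a=360)
          factorial_tail(p=1, a=720)
          -> return 720
        -> return 720
      -> return 720
    -> return 720
  -> return 720
-> return 720

Final answer: 720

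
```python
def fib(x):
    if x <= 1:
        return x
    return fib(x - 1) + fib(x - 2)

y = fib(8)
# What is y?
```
Call trace (a repeated sub-call is expanded the first time; later identical calls just restate its return value):
fib(x=8)
  fib(x=7)
    fib(x=6)
      fib(x=5)
        fib(x=4)
          fib(x=3)
            fib(x=2)
              fib(x=1)
              -> return 1
              fib(x=0)
              -> return 0
            -> return 1
            fib(x=1)
            -> return 1
          -> return 2
          fib(x=2) -> return 1  (same call as traced above)
        -> return 3
        fib(x=3) -> return 2  (same call as traced above)
      -> return 5
      fib(x=4) -> return 3  (same call as traced above)
    -> return 8
    fib(x=5) -> return 5  (same call as traced above)
  -> return 13
  fib(x=6) -> return 8  (same call as traced above)
-> return 21

Final answer: 21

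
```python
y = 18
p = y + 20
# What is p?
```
Trace:
  y=18
  y=18, p=38

Final answer: 38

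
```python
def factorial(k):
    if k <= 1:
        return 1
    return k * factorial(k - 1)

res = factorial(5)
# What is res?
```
Call trace:
factorial(k=5)
  factorial(k=4)
    factorial(k=3)
      factorial(k=2)
        factorial(k=1)
        -> return 1
      -> return 2
    -> return 6
  -> return 24
-> return 120

Final answer: 120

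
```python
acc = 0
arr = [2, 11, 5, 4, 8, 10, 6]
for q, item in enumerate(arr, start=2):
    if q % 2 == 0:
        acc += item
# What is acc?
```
Trace:
  acc=0
  acc=2, q=2, item=2
  acc=2, q=3, item=11
  acc=7, q=4, item=5
  acc=7, q=5, item=4
  acc=15, q=6, item=8
  acc=15, q=7, item=10
  acc=21, q=8, item=6

Final answer: 21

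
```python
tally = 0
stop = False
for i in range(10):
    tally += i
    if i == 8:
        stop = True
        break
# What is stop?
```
Trace:
  tally=0
  tally=0, stop=False
  tally=0, stop=False, i=0
  tally=1, stop=False, i=1
  tally=3, stop=False, i=2
  tally=6, stop=False, i=3
  tally=10, stop=False, i=4
  tally=15, stop=False, i=5
  tally=21, stop=False, i=6
  tally=28, stop=False, i=7
  tally=36, stop=True, i=8

Final answer: True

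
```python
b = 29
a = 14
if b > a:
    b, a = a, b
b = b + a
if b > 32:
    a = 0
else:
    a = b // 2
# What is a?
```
Trace:
  b=29
  b=29, a=14
  b=14, a=29
  b=43, a=29
  b=43, a=0

Final answer: 0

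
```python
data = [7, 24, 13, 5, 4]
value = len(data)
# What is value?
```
Trace:
  data=[7, 24, 13, 5, 4]
  data=[7, 24, 13, 5, 4], value=5

Final answer: 5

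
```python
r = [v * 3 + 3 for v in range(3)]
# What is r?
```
Trace:
  v=0
  v=1
  v=2
  r=[3, 6, 9]

Final answer: [3, 6, 9]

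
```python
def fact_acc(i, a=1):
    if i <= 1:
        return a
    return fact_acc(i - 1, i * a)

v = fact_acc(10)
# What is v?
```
Call trace:
fact_acc(i=10, a=1)
  fact_acc(i=9, a=10)
    fact_acc(i=8, a=90)
      fact_acc(i=7, a=720)
        fact_acc(i=6, a=5040)
          fact_acc(i=5, a=30240)
            fact_acc(i=4, a=151200)
              fact_acc(i=3, a=604800)
                fact_acc(i=2, a=1814400)
                  fact_acc(i=1, a=3628800)
                  -> return 3628800
                -> return 3628800
              -> return 3628800
            -> return 3628800
          -> return 3628800
        -> return 3628800
      -> return 3628800
    -> return 3628800
  -> return 3628800
-> return 3628800

Final answer: 3628800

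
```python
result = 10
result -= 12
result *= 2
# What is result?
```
Trace:
  result=10
  result=-2
  result=-4

Final answer: -4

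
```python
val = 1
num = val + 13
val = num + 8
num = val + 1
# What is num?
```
Trace:
  val=1
  val=1, num=14
  val=22, num=14
  val=22, num=23

Final answer: 23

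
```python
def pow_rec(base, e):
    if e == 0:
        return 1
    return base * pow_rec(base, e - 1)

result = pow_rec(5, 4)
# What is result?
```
Call trace:
pow_rec(base=5, e=4)
  pow_rec(base=5, e=3)
    pow_rec(base=5, e=2)
      pow_rec(base=5, e=1)
        pow_rec(base=5, e=0)
        -> return 1
      -> return 5
    -> return 25
  -> return 125
-> return 625

Final answer: 625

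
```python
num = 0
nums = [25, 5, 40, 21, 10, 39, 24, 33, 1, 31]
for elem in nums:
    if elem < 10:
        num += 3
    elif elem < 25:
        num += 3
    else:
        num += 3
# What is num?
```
Trace:
  num=0
  num=3, elem=25
  num=6, elem=5
  num=9, elem=40
  num=12, elem=21
  num=15, elem=10
  num=18, elem=39
  num=21, elem=24
  num=24, elem=33
  num=27, elem=1
  num=30, elem=31

Final answer: 30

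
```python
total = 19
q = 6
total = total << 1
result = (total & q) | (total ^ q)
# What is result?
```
Trace:
  total=19
  total=19, q=6
  total=38, q=6
  total=38, q=6, result=38

Final answer: 38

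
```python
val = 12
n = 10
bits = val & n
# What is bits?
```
Trace:
  val=12
  val=12, n=10
  val=12, n=10, bits=8

Final answer: 8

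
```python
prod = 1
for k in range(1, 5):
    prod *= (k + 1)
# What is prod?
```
Trace:
  prod=1
  prod=2, k=1
  prod=6, k=2
  prod=24, k=3
  prod=120, k=4

Final answer: 120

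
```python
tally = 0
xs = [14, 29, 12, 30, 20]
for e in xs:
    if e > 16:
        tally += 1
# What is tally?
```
Trace:
  tally=0
  tally=0, e=14
  tally=1, e=29
  tally=1, e=12
  tally=2, e=30
  tally=3, e=20

Final answer: 3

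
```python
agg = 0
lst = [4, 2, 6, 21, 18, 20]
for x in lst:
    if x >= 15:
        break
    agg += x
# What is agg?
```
Trace:
  agg=0
  agg=4, x=4
  agg=6, x=2
  agg=12, x=6
  agg=12, x=21

Final answer: 12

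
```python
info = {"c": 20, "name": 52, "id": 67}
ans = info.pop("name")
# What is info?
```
Trace:
  info={'c': 20, 'name': 52, 'id': 67}
  info={'c': 20, 'id': 67}, ans=52

Final answer: {'c': 20, 'id': 67}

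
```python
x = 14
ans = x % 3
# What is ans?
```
Trace:
  x=14
  x=14, ans=2

Final answer: 2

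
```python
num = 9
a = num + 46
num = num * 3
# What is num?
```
Trace:
  num=9
  num=9, a=55
  num=27, a=55

Final answer: 27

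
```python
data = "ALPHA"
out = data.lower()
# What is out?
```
Trace:
  data='ALPHA'
  data='ALPHA', out='alpha'

Final answer: 'alpha'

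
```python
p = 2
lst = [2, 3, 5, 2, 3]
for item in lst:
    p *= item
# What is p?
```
Trace:
  p=2
  p=4, item=2
  p=12, item=3
  p=60, item=5
  p=120, item=2
  p=360, item=3

Final answer: 360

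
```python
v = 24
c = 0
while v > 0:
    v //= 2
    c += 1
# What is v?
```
Trace:
  v=24
  v=24, c=0
  v=12, c=1
  v=6, c=2
  v=3, c=3
  v=1, c=4
  v=0, c=5

Final answer: 0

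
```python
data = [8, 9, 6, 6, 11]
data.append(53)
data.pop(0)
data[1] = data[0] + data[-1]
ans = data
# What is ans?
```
Trace:
  data=[8, 9, 6, 6, 11]
  data=[8, 9, 6, 6, 11, 53]
  data=[9, 6, 6, 11, 53]
  data=[9, 62, 6, 11, 53]
  data=[9, 62, 6, 11, 53], ans=[9, 62, 6, 11, 53]

Final answer: [9, 62, 6, 11, 53]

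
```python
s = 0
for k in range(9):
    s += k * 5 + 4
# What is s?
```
Trace:
  s=0
  s=4, k=0
  s=13, k=1
  s=27, k=2
  s=46, k=3
  s=70, k=4
  s=99, k=5
  s=133, k=6
  s=172, k=7
  s=216, k=8

Final answer: 216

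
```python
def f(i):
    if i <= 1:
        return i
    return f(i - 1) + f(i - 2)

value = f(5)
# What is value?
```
Call trace (a repeated sub-call is expanded the first time; later identical calls just restate its return value):
f(i=5)
  f(i=4)
    f(i=3)
      f(i=2)
        f(i=1)
        -> return 1
        f(i=0)
        -> return 0
      -> return 1
      f(i=1)
      -> return 1
    -> return 2
    f(i=2) -> return 1  (same call as traced above)
  -> return 3
  f(i=3) -> return 2  (same call as traced above)
-> return 5

Final answer: 5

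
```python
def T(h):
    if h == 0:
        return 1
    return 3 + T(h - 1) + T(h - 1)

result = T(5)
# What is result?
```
Call trace (a repeated sub-call is expanded the first time; later identical calls just restate its return value):
T(h=5)
  T(h=4)
    T(h=3)
      T(h=2)
        T(h=1)
          T(h=0)
          -> return 1
          T(h=0)
          -> return 1
        -> return 5
        T(h=1) -> return 5  (same call as traced above)
      -> return 13
      T(h=2) -> return 13  (same call as traced above)
    -> return 29
    T(h=3) -> return 29  (same call as traced above)
  -> return 61
  T(h=4) -> return 61  (same call as traced above)
-> return 125

Final answer: 125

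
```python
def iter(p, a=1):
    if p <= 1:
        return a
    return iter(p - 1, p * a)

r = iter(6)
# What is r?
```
Call trace:
iter(p=6, a=1)
  iter(p=5, a=6)
    iter(p=4, a=30)
      iter(p=3, a=120)
        iter(p=2, a=360)
          iter(p=1, a=720)
          -> return 720
        -> return 720
      -> return 720
    -> return 720
  -> return 720
-> return 720

Final answer: 720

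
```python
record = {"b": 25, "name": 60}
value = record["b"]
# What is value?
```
Trace:
  record={'b': 25, 'name': 60}
  record={'b': 25, 'name': 60}, value=25

Final answer: 25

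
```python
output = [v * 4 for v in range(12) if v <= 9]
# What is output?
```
Trace:
  v=0
  v=1
  v=2
  v=3
  v=4
  v=5
  v=6
  v=7
  v=8
  v=9
  v=10
  v=11
  output=[0, 4, 8, 12, 16, 20, 24, 28, 32, 36]

Final answer: [0, 4, 8, 12, 16, 20, 24, 28, 32, 36]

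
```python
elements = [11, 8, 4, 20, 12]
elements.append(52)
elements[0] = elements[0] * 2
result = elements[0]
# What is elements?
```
Trace:
  elements=[11, 8, 4, 20, 12]
  elements=[11, 8, 4, 20, 12, 52]
  elements=[22, 8, 4, 20, 12, 52]
  elements=[22, 8, 4, 20, 12, 52], result=22

Final answer: [22, 8, 4, 20, 12, 52]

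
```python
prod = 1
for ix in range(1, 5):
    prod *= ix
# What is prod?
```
Trace:
  prod=1
  prod=1, ix=1
  prod=2, ix=2
  prod=6, ix=3
  prod=24, ix=4

Final answer: 24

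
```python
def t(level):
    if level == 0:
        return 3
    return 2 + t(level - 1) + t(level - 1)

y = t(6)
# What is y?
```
Call trace (a repeated sub-call is expanded the first time; later identical calls just restate its return value):
t(level=6)
  t(level=5)
    t(level=4)
      t(level=3)
        t(level=2)
          t(level=1)
            t(level=0)
            -> return 3
            t(level=0)
            -> return 3
          -> return 8
          t(level=1) -> return 8  (same call as traced above)
        -> return 18
        t(level=2) -> return 18  (same call as traced above)
      -> return 38
      t(level=3) -> return 38  (same call as traced above)
    -> return 78
    t(level=4) -> return 78  (same call as traced above)
  -> return 158
  t(level=5) -> return 158  (same call as traced above)
-> return 318

Final answer: 318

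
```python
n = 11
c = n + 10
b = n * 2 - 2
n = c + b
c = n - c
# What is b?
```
Trace:
  n=11
  n=11, c=21
  n=11, c=21, b=20
  n=41, c=21, b=20
  n=41, c=20, b=20

Final answer: 20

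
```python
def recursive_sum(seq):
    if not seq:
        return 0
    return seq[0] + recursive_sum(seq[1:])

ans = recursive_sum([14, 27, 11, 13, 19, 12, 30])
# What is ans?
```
Call trace:
recursive_sum(seq=[14, 27, 11, 13, 19, 12, 30])
  recursive_sum(seq=[27, 11, 13, 19, 12, 30])
    recursive_sum(seq=[11, 13, 19, 12, 30])
      recursive_sum(seq=[13, 19, 12, 30])
        recursive_sum(seq=[19, 12, 30])
          recursive_sum(seq=[12, 30])
            recursive_sum(seq=[30])
              recursive_sum(seq=[])
              -> return 0
            -> return 30
          -> return 42
        -> return 61
      -> return 74
    -> return 85
  -> return 112
-> return 126

Final answer: 126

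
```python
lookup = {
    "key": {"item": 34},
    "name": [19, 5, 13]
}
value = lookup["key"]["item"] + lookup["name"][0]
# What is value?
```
Trace:
  lookup={'key': {'item': 34}, 'name': [19, 5, 13]}
  lookup={'key': {'item': 34}, 'name': [19, 5, 13]}, value=53

Final answer: 53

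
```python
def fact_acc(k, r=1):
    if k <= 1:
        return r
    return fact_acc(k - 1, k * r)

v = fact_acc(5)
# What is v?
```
Call trace:
fact_acc(k=5, r=1)
  fact_acc(k=4, r=5)
    fact_acc(k=3, r=20)
      fact_acc(k=2, r=60)
        fact_acc(k=1, r=120)
        -> return 120
      -> return 120
    -> return 120
  -> return 120
-> return 120

Final answer: 120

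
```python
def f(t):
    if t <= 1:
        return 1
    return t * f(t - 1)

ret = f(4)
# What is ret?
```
Call trace:
f(t=4)
  f(t=3)
    f(t=2)
      f(t=1)
      -> return 1
    -> return 2
  -> return 6
-> return 24

Final answer: 24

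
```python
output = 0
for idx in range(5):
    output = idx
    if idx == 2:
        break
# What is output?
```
Trace:
  output=0
  output=0, idx=0
  output=1, idx=1
  output=2, idx=2

Final answer: 2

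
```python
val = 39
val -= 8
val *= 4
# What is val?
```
Trace:
  val=39
  val=31
  val=124

Final answer: 124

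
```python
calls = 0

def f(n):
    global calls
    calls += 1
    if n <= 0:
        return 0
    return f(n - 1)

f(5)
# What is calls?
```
Call trace:
f(n=5)
  f(n=4)
    f(n=3)
      f(n=2)
        f(n=1)
          f(n=0)
          -> return 0
        -> return 0
      -> return 0
    -> return 0
  -> return 0
-> return 0

calls is incremented once per call. f is entered once for each n = 5, 4, 3, 2, 1, 0 (the n <= 0 call returns without recursing), i.e. 5 + 1 calls.
calls = 6

Final answer: 6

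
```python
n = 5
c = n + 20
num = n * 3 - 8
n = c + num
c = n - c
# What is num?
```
Trace:
  n=5
  n=5, c=25
  n=5, c=25, num=7
  n=32, c=25, num=7
  n=32, c=7, num=7

Final answer: 7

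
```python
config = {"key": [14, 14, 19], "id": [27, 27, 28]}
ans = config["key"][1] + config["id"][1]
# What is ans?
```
Trace:
  config={'key': [14, 14, 19], 'id': [27, 27, 28]}
  config={'key': [14, 14, 19], 'id': [27, 27, 28]}, ans=41

Final answer: 41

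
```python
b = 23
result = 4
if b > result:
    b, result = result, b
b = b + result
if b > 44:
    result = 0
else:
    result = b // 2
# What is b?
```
Trace:
  b=23
  b=23, result=4
  b=4, result=23
  b=27, result=23
  b=27, result=13

Final answer: 27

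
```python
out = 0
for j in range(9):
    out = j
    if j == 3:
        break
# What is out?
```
Trace:
  out=0
  out=0, j=0
  out=1, j=1
  out=2, j=2
  out=3, j=3

Final answer: 3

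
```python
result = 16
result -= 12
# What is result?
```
Trace:
  result=16
  result=4

Final answer: 4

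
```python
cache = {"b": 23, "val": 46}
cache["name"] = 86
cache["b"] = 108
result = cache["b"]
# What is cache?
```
Trace:
  cache={'b': 23, 'val': 46}
  cache={'b': 23, 'val': 46, 'name': 86}
  cache={'b': 108, 'val': 46, 'name': 86}
  cache={'b': 108, 'val': 46, 'name': 86}, result=108

Final answer: {'b': 108, 'val': 46, 'name': 86}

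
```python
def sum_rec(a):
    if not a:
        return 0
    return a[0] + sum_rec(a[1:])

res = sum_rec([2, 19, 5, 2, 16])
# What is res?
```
Call trace:
sum_rec(a=[2, 19, 5, 2, 16])
  sum_rec(a=[19, 5, 2, 16])
    sum_rec(a=[5, 2, 16])
      sum_rec(a=[2, 16])
        sum_rec(a=[16])
          sum_rec(a=[])
          -> return 0
        -> return 16
      -> return 18
    -> return 23
  -> return 42
-> return 44

Final answer: 44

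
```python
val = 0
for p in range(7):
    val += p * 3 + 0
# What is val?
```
Trace:
  val=0
  val=0, p=0
  val=3, p=1
  val=9, p=2
  val=18, p=3
  val=30, p=4
  val=45, p=5
  val=63, p=6

Final answer: 63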